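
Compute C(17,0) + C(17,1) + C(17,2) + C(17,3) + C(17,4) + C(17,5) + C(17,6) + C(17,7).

1 + 17 + 136 + 680 + 2380 + 6188 + 12376 + 19448 = 41226.

41226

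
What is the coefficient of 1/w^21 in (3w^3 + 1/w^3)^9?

General term: C(9,j)·(3w^3)^j·(1/w^3)^(9-j), with w-exponent 3j − 3(9−j) = 6j − 27.
Set 6j − 27 = -21: j = 1.
C(9,1) = 9; 3^1 = 3; 1^8 = 1.
Coefficient = 9 · 3 · 1 = 27.

27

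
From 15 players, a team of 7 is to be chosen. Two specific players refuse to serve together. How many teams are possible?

5148

All 7-subsets: C(15,7) = 6435. Those containing both fixed elements: C(13,5) = 1287.
6435 − 1287 = 5148.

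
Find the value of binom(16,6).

C(16,6) = (16·15·14·13·12·11) / 6! = 5765760 / 720 = 8008.

8008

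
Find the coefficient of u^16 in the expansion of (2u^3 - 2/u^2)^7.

General term: C(7,j)·(2u^3)^j·(-2/u^2)^(7-j), with u-exponent 3j − 2(7−j) = 5j − 14.
Set 5j − 14 = 16: j = 6.
C(7,6) = 7; 2^6 = 64; (-2)^1 = -2.
Coefficient = 7 · 64 · (-2) = -896.

-896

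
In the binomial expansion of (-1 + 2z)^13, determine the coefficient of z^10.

-292864

The general term is C(13,j)·(-1)^j·(2z)^(13-j); the z^10 term has j = 3.
C(13,3) = 286.
Coefficient = C(13,3) · (-1)^3 · 2^10 = 286 · (-1) · 1024 = -292864.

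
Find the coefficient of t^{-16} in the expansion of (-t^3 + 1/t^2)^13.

General term: C(13,j)·(-t^3)^j·(1/t^2)^(13-j), with t-exponent 3j − 2(13−j) = 5j − 26.
Set 5j − 26 = -16: j = 2.
C(13,2) = 78; (-1)^2 = 1; 1^11 = 1.
Coefficient = 78 · 1 · 1 = 78.

78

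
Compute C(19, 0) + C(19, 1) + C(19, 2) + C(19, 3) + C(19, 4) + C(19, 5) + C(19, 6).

1 + 19 + 171 + 969 + 3876 + 11628 + 27132 = 43796.

43796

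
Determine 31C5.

169911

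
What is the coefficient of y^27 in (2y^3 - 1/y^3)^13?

General term: C(13,j)·(2y^3)^j·(-1/y^3)^(13-j), with y-exponent 3j − 3(13−j) = 6j − 39.
Set 6j − 39 = 27: j = 11.
C(13,11) = 78; 2^11 = 2048; (-1)^2 = 1.
Coefficient = 78 · 2048 · 1 = 159744.

159744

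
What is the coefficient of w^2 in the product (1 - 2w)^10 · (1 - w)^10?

425

Coefficient of w^2 = Σ_{j} C(10,j)·(-2)^j·C(10,2-j)·(-1)^(2-j) for j from 0 to 2.
= 45 + 200 + 180 = 425.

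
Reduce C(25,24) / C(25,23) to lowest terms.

C(n,k+1)/C(n,k) = (n−k)/(k+1) = (25−23)/(23+1) = 2/24 = 1/12.

1/12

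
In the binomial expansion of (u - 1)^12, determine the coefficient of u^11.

-12

The general term is C(12,j)·(u)^j·(-1)^(12-j); the u^11 term has j = 11.
C(12,11) = 12.
Coefficient = C(12,11) · (-1)^1 = 12 · (-1) = -12.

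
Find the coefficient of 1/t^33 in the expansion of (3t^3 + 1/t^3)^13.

General term: C(13,j)·(3t^3)^j·(1/t^3)^(13-j), with t-exponent 3j − 3(13−j) = 6j − 39.
Set 6j − 39 = -33: j = 1.
C(13,1) = 13; 3^1 = 3; 1^12 = 1.
Coefficient = 13 · 3 · 1 = 39.

39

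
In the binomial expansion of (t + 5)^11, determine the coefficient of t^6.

1443750

The general term is C(11,j)·(t)^j·(5)^(11-j); the t^6 term has j = 6.
C(11,6) = 462.
Coefficient = C(11,6) · 5^5 = 462 · 3125 = 1443750.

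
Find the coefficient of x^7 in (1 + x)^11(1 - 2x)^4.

-198

Coefficient of x^7 = Σ_{j} C(11,j)·1^j·C(4,7-j)·(-2)^(7-j) for j from 3 to 7.
= 2640 + (-10560) + 11088 + (-3696) + 330 = -198.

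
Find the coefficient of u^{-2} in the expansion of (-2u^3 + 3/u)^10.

1180980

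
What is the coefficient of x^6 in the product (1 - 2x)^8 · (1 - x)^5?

27008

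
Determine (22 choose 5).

C(22,5) = (22·21·20·19·18) / 5! = 3160080 / 120 = 26334.

26334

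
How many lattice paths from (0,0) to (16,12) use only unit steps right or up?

30421755

Each path is a sequence of 28 steps with 16 rights: C(28,16) = 30421755.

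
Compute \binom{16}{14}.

C(16,14) = C(16,2) by symmetry.
C(16,2) = (16·15) / 2! = 240 / 2 = 120.

120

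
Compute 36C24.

1251677700

C(36,24) = C(36,12) by symmetry.
C(36,12) = (36·35·34·33·32·31·30·29·28·27·26·25) / 12! = 599555620984320000 / 479001600 = 1251677700.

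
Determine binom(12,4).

495

C(12,4) = (12·11·10·9) / 4! = 11880 / 24 = 495.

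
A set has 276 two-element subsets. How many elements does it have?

24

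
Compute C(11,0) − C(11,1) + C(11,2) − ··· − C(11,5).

-252

The partial alternating sum Σ_{k=0}^{5} (−1)^k C(11,k) = (−1)^5 C(10,5) = -252.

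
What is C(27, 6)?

296010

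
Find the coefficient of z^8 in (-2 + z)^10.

180

The general term is C(10,j)·(-2)^j·(z)^(10-j); the z^8 term has j = 2.
C(10,2) = 45.
Coefficient = C(10,2) · (-2)^2 = 45 · 4 = 180.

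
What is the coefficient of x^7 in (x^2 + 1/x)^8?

General term: C(8,j)·(x^2)^j·(1/x)^(8-j), with x-exponent 2j − 1(8−j) = 3j − 8.
Set 3j − 8 = 7: j = 5.
C(8,5) = 56; 1^5 = 1; 1^3 = 1.
Coefficient = 56 · 1 · 1 = 56.

56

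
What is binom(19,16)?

C(19,16) = C(19,3) by symmetry.
C(19,3) = (19·18·17) / 3! = 5814 / 6 = 969.

969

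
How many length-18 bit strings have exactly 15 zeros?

Choose the 15 positions: C(18,15) = 816.

816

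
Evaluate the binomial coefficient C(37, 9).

C(37,9) = (37·36·35·34·33·32·31·30·29) / 9! = 45143585625600 / 362880 = 124403620.

124403620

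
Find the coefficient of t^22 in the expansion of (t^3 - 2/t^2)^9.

General term: C(9,j)·(t^3)^j·(-2/t^2)^(9-j), with t-exponent 3j − 2(9−j) = 5j − 18.
Set 5j − 18 = 22: j = 8.
C(9,8) = 9; 1^8 = 1; (-2)^1 = -2.
Coefficient = 9 · 1 · (-2) = -18.

-18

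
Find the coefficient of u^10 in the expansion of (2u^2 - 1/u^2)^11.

General term: C(11,j)·(2u^2)^j·(-1/u^2)^(11-j), with u-exponent 2j − 2(11−j) = 4j − 22.
Set 4j − 22 = 10: j = 8.
C(11,8) = 165; 2^8 = 256; (-1)^3 = -1.
Coefficient = 165 · 256 · (-1) = -42240.

-42240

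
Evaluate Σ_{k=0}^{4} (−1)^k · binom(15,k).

1001

The partial alternating sum Σ_{k=0}^{4} (−1)^k C(15,k) = (−1)^4 C(14,4) = 1001.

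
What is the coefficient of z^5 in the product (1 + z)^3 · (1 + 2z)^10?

21204

Coefficient of z^5 = Σ_{j} C(3,j)·1^j·C(10,5-j)·2^(5-j) for j from 0 to 3.
= 8064 + 10080 + 2880 + 180 = 21204.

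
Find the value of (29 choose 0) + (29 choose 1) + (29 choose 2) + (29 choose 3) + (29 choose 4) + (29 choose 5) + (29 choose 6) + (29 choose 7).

2182396

1 + 29 + 406 + 3654 + 23751 + 118755 + 475020 + 1560780 = 2182396.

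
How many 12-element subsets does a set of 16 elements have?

C(16,12) = C(16,4) by symmetry.
C(16,4) = (16·15·14·13) / 4! = 43680 / 24 = 1820.

1820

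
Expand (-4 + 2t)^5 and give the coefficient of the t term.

The general term is C(5,j)·(-4)^j·(2t)^(5-j); the t^1 term has j = 4.
C(5,4) = 5.
Coefficient = C(5,4) · (-4)^4 · 2^1 = 5 · 256 · 2 = 2560.

2560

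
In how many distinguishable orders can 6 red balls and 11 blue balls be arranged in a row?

Choose positions for the red balls: C(17,6) = 12376.

12376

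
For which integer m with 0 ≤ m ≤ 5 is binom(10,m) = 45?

2

C(10,m) increases on 0 ≤ m ≤ 5. C(10,1) = 10 and C(10,2) = 45, so m = 2.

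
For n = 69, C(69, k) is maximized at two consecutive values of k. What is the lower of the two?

34

For odd n = 69, C(69,k) peaks at k = (n−1)/2 and (n+1)/2; the lower is 34.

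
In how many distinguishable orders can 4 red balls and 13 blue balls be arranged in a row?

Choose positions for the red balls: C(17,4) = 2380.

2380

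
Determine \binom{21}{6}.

C(21,6) = (21·20·19·18·17·16) / 6! = 39070080 / 720 = 54264.

54264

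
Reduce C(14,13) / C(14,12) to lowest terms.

C(n,k+1)/C(n,k) = (n−k)/(k+1) = (14−12)/(12+1) = 2/13.

2/13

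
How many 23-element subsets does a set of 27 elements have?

17550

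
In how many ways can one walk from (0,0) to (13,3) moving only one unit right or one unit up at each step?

Each path is a sequence of 16 steps with 13 rights: C(16,13) = 560.

560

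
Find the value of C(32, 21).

C(32,21) = C(32,11) by symmetry.
C(32,11) = (32·31·30·29·28·27·26·25·24·23·22) / 11! = 5150244363264000 / 39916800 = 129024480.

129024480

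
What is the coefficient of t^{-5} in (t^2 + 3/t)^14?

64481508

General term: C(14,j)·(t^2)^j·(3/t)^(14-j), with t-exponent 2j − 1(14−j) = 3j − 14.
Set 3j − 14 = -5: j = 3.
C(14,3) = 364; 1^3 = 1; 3^11 = 177147.
Coefficient = 364 · 1 · 177147 = 64481508.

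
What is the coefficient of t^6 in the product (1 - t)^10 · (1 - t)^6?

8008

Coefficient of t^6 = Σ_{j} C(10,j)·(-1)^j·C(6,6-j)·(-1)^(6-j) for j from 0 to 6.
= 1 + 60 + 675 + 2400 + 3150 + 1512 + 210 = 8008.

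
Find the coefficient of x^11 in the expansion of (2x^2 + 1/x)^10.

General term: C(10,j)·(2x^2)^j·(1/x)^(10-j), with x-exponent 2j − 1(10−j) = 3j − 10.
Set 3j − 10 = 11: j = 7.
C(10,7) = 120; 2^7 = 128; 1^3 = 1.
Coefficient = 120 · 128 · 1 = 15360.

15360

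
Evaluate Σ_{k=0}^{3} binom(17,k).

1 + 17 + 136 + 680 = 834.

834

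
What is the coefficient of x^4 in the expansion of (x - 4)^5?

-20

The general term is C(5,j)·(x)^j·(-4)^(5-j); the x^4 term has j = 4.
C(5,4) = 5.
Coefficient = C(5,4) · (-4)^1 = 5 · (-4) = -20.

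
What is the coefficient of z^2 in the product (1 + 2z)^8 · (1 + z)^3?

163

Coefficient of z^2 = Σ_{j} C(8,j)·2^j·C(3,2-j)·1^(2-j) for j from 0 to 2.
= 3 + 48 + 112 = 163.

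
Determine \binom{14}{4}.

C(14,4) = (14·13·12·11) / 4! = 24024 / 24 = 1001.

1001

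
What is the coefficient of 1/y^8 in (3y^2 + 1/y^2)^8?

252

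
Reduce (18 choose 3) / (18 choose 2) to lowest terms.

16/3

C(n,k+1)/C(n,k) = (n−k)/(k+1) = (18−2)/(2+1) = 16/3.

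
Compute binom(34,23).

C(34,23) = C(34,11) by symmetry.
C(34,11) = (34·33·32·31·30·29·28·27·26·25·24) / 11! = 11420107066368000 / 39916800 = 286097760.

286097760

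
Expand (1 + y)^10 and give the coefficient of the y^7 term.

120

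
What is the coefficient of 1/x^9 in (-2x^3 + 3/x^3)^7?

General term: C(7,j)·(-2x^3)^j·(3/x^3)^(7-j), with x-exponent 3j − 3(7−j) = 6j − 21.
Set 6j − 21 = -9: j = 2.
C(7,2) = 21; (-2)^2 = 4; 3^5 = 243.
Coefficient = 21 · 4 · 243 = 20412.

20412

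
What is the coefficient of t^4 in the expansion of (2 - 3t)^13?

29652480

The general term is C(13,j)·(2)^j·(-3t)^(13-j); the t^4 term has j = 9.
C(13,9) = 715.
Coefficient = C(13,9) · 2^9 · (-3)^4 = 715 · 512 · 81 = 29652480.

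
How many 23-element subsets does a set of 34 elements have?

286097760

C(34,23) = C(34,11) by symmetry.
C(34,11) = (34·33·32·31·30·29·28·27·26·25·24) / 11! = 11420107066368000 / 39916800 = 286097760.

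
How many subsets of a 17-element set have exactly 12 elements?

6188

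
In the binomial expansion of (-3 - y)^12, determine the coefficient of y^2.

The general term is C(12,j)·(-3)^j·(-y)^(12-j); the y^2 term has j = 10.
C(12,10) = 66.
Coefficient = C(12,10) · (-3)^10 = 66 · 59049 = 3897234.

3897234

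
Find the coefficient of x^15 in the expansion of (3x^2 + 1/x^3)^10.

196830

General term: C(10,j)·(3x^2)^j·(1/x^3)^(10-j), with x-exponent 2j − 3(10−j) = 5j − 30.
Set 5j − 30 = 15: j = 9.
C(10,9) = 10; 3^9 = 19683; 1^1 = 1.
Coefficient = 10 · 19683 · 1 = 196830.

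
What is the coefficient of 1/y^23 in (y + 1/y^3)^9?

General term: C(9,j)·(y)^j·(1/y^3)^(9-j), with y-exponent 1j − 3(9−j) = 4j − 27.
Set 4j − 27 = -23: j = 1.
C(9,1) = 9; 1^1 = 1; 1^8 = 1.
Coefficient = 9 · 1 · 1 = 9.

9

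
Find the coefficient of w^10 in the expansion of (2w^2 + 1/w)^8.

General term: C(8,j)·(2w^2)^j·(1/w)^(8-j), with w-exponent 2j − 1(8−j) = 3j − 8.
Set 3j − 8 = 10: j = 6.
C(8,6) = 28; 2^6 = 64; 1^2 = 1.
Coefficient = 28 · 64 · 1 = 1792.

1792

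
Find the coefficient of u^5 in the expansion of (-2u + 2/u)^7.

896

General term: C(7,j)·(-2u)^j·(2/u)^(7-j), with u-exponent 1j − 1(7−j) = 2j − 7.
Set 2j − 7 = 5: j = 6.
C(7,6) = 7; (-2)^6 = 64; 2^1 = 2.
Coefficient = 7 · 64 · 2 = 896.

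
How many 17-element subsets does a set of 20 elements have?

1140

C(20,17) = C(20,3) by symmetry.
C(20,3) = (20·19·18) / 3! = 6840 / 6 = 1140.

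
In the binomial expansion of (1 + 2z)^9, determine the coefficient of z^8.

The general term is C(9,j)·(1)^j·(2z)^(9-j); the z^8 term has j = 1.
C(9,1) = 9.
Coefficient = C(9,1) · 2^8 = 9 · 256 = 2304.

2304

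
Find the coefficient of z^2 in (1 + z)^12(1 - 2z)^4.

Coefficient of z^2 = Σ_{j} C(12,j)·1^j·C(4,2-j)·(-2)^(2-j) for j from 0 to 2.
= 24 + (-96) + 66 = -6.

-6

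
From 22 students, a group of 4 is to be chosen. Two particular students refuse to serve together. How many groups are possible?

All 4-subsets: C(22,4) = 7315. Those containing both fixed elements: C(20,2) = 190.
7315 − 190 = 7125.

7125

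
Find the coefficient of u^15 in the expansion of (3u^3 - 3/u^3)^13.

General term: C(13,j)·(3u^3)^j·(-3/u^3)^(13-j), with u-exponent 3j − 3(13−j) = 6j − 39.
Set 6j − 39 = 15: j = 9.
C(13,9) = 715; 3^9 = 19683; (-3)^4 = 81.
Coefficient = 715 · 19683 · 81 = 1139940945.

1139940945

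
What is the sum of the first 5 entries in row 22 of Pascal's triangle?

9109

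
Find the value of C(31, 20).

84672315

C(31,20) = C(31,11) by symmetry.
C(31,11) = (31·30·29·28·27·26·25·24·23·22·21) / 11! = 3379847863392000 / 39916800 = 84672315.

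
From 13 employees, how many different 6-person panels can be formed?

This is C(13,6) = 1716.

1716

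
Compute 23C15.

490314

C(23,15) = C(23,8) by symmetry.
C(23,8) = (23·22·21·20·19·18·17·16) / 8! = 19769460480 / 40320 = 490314.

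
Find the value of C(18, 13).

8568

C(18,13) = C(18,5) by symmetry.
C(18,5) = (18·17·16·15·14) / 5! = 1028160 / 120 = 8568.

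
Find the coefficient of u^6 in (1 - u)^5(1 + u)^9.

Coefficient of u^6 = Σ_{j} C(5,j)·(-1)^j·C(9,6-j)·1^(6-j) for j from 0 to 5.
= 84 + (-630) + 1260 + (-840) + 180 + (-9) = 45.

45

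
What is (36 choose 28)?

30260340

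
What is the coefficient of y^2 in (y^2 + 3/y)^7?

General term: C(7,j)·(y^2)^j·(3/y)^(7-j), with y-exponent 2j − 1(7−j) = 3j − 7.
Set 3j − 7 = 2: j = 3.
C(7,3) = 35; 1^3 = 1; 3^4 = 81.
Coefficient = 35 · 1 · 81 = 2835.

2835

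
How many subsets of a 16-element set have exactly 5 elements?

Choose the 5 positions: C(16,5) = 4368.

4368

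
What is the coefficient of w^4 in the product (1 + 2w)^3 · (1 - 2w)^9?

-432

Coefficient of w^4 = Σ_{j} C(3,j)·2^j·C(9,4-j)·(-2)^(4-j) for j from 0 to 3.
= 2016 + (-4032) + 1728 + (-144) = -432.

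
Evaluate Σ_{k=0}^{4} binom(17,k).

3214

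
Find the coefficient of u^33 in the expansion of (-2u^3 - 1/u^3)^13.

-53248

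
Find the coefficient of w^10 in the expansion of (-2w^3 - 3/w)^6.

General term: C(6,j)·(-2w^3)^j·(-3/w)^(6-j), with w-exponent 3j − 1(6−j) = 4j − 6.
Set 4j − 6 = 10: j = 4.
C(6,4) = 15; (-2)^4 = 16; (-3)^2 = 9.
Coefficient = 15 · 16 · 9 = 2160.

2160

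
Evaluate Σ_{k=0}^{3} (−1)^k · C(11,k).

The partial alternating sum Σ_{k=0}^{3} (−1)^k C(11,k) = (−1)^3 C(10,3) = -120.

-120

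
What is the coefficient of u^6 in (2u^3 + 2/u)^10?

General term: C(10,j)·(2u^3)^j·(2/u)^(10-j), with u-exponent 3j − 1(10−j) = 4j − 10.
Set 4j − 10 = 6: j = 4.
C(10,4) = 210; 2^4 = 16; 2^6 = 64.
Coefficient = 210 · 16 · 64 = 215040.

215040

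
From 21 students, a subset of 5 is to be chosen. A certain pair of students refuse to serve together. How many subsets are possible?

19380

All 5-subsets: C(21,5) = 20349. Those containing both fixed elements: C(19,3) = 969.
20349 − 969 = 19380.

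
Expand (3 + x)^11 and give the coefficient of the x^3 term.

The general term is C(11,j)·(3)^j·(x)^(11-j); the x^3 term has j = 8.
C(11,8) = 165.
Coefficient = C(11,8) · 3^8 = 165 · 6561 = 1082565.

1082565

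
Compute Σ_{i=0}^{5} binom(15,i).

4944

1 + 15 + 105 + 455 + 1365 + 3003 = 4944.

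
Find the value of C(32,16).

601080390

C(32,16) = (32·31·30·29·28·27·26·25·24·23·22·21·20·19·18·17) / 16! = 12576278705767096320000 / 20922789888000 = 601080390.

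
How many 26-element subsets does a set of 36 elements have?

C(36,26) = C(36,10) by symmetry.
C(36,10) = (36·35·34·33·32·31·30·29·28·27) / 10! = 922393263052800 / 3628800 = 254186856.

254186856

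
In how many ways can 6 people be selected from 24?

This is C(24,6) = 134596.

134596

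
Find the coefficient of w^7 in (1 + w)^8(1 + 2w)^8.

Coefficient of w^7 = Σ_{j} C(8,j)·1^j·C(8,7-j)·2^(7-j) for j from 0 to 7.
= 1024 + 14336 + 50176 + 62720 + 31360 + 6272 + 448 + 8 = 166344.

166344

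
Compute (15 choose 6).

C(15,6) = (15·14·13·12·11·10) / 6! = 3603600 / 720 = 5005.

5005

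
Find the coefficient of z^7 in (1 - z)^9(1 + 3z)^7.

-1188

Coefficient of z^7 = Σ_{j} C(9,j)·(-1)^j·C(7,7-j)·3^(7-j) for j from 0 to 7.
= 2187 + (-45927) + 183708 + (-238140) + 119070 + (-23814) + 1764 + (-36) = -1188.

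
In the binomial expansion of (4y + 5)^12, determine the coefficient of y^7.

The general term is C(12,j)·(4y)^j·(5)^(12-j); the y^7 term has j = 7.
C(12,7) = 792.
Coefficient = C(12,7) · 4^7 · 5^5 = 792 · 16384 · 3125 = 40550400000.

40550400000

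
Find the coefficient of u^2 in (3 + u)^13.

The general term is C(13,j)·(3)^j·(u)^(13-j); the u^2 term has j = 11.
C(13,11) = 78.
Coefficient = C(13,11) · 3^11 = 78 · 177147 = 13817466.

13817466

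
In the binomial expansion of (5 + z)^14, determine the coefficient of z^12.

The general term is C(14,j)·(5)^j·(z)^(14-j); the z^12 term has j = 2.
C(14,2) = 91.
Coefficient = C(14,2) · 5^2 = 91 · 25 = 2275.

2275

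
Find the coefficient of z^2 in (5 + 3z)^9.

The general term is C(9,j)·(5)^j·(3z)^(9-j); the z^2 term has j = 7.
C(9,7) = 36.
Coefficient = C(9,7) · 5^7 · 3^2 = 36 · 78125 · 9 = 25312500.

25312500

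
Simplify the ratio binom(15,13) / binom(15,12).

3/13

C(n,k+1)/C(n,k) = (n−k)/(k+1) = (15−12)/(12+1) = 3/13.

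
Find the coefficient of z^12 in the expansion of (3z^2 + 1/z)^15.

General term: C(15,j)·(3z^2)^j·(1/z)^(15-j), with z-exponent 2j − 1(15−j) = 3j − 15.
Set 3j − 15 = 12: j = 9.
C(15,9) = 5005; 3^9 = 19683; 1^6 = 1.
Coefficient = 5005 · 19683 · 1 = 98513415.

98513415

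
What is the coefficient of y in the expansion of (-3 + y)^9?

59049

The general term is C(9,j)·(-3)^j·(y)^(9-j); the y^1 term has j = 8.
C(9,8) = 9.
Coefficient = C(9,8) · (-3)^8 = 9 · 6561 = 59049.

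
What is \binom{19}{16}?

969

C(19,16) = C(19,3) by symmetry.
C(19,3) = (19·18·17) / 3! = 5814 / 6 = 969.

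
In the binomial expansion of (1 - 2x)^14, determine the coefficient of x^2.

The general term is C(14,j)·(1)^j·(-2x)^(14-j); the x^2 term has j = 12.
C(14,12) = 91.
Coefficient = C(14,12) · (-2)^2 = 91 · 4 = 364.

364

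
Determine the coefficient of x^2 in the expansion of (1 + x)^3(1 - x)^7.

Coefficient of x^2 = Σ_{j} C(3,j)·1^j·C(7,2-j)·(-1)^(2-j) for j from 0 to 2.
= 21 + (-21) + 3 = 3.

3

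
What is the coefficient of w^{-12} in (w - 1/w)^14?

-14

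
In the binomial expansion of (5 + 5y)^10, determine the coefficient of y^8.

The general term is C(10,j)·(5)^j·(5y)^(10-j); the y^8 term has j = 2.
C(10,2) = 45.
Coefficient = C(10,2) · 5^2 · 5^8 = 45 · 25 · 390625 = 439453125.

439453125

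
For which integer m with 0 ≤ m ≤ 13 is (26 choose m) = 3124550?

9

C(26,m) increases on 0 ≤ m ≤ 13. C(26,8) = 1562275 and C(26,9) = 3124550, so m = 9.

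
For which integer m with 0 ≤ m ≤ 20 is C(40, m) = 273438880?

9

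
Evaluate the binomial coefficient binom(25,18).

480700

C(25,18) = C(25,7) by symmetry.
C(25,7) = (25·24·23·22·21·20·19) / 7! = 2422728000 / 5040 = 480700.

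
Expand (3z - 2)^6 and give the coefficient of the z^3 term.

The general term is C(6,j)·(3z)^j·(-2)^(6-j); the z^3 term has j = 3.
C(6,3) = 20.
Coefficient = C(6,3) · 3^3 · (-2)^3 = 20 · 27 · (-8) = -4320.

-4320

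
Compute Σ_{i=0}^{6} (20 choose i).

1 + 20 + 190 + 1140 + 4845 + 15504 + 38760 = 60460.

60460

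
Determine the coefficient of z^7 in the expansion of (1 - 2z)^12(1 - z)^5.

Coefficient of z^7 = Σ_{j} C(12,j)·(-2)^j·C(5,7-j)·(-1)^(7-j) for j from 2 to 7.
= (-264) + (-8800) + (-79200) + (-253440) + (-295680) + (-101376) = -738760.

-738760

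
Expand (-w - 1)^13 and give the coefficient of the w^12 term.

The general term is C(13,j)·(-w)^j·(-1)^(13-j); the w^12 term has j = 12.
C(13,12) = 13.
Coefficient = C(13,12) · (-1)^1 = 13 · (-1) = -13.

-13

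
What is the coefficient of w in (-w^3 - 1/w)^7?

-21

General term: C(7,j)·(-w^3)^j·(-1/w)^(7-j), with w-exponent 3j − 1(7−j) = 4j − 7.
Set 4j − 7 = 1: j = 2.
C(7,2) = 21; (-1)^2 = 1; (-1)^5 = -1.
Coefficient = 21 · 1 · (-1) = -21.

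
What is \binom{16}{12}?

C(16,12) = C(16,4) by symmetry.
C(16,4) = (16·15·14·13) / 4! = 43680 / 24 = 1820.

1820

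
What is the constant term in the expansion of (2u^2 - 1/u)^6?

60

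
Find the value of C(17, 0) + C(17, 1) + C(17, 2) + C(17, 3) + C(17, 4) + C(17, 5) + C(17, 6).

1 + 17 + 136 + 680 + 2380 + 6188 + 12376 = 21778.

21778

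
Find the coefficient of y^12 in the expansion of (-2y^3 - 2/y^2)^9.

General term: C(9,j)·(-2y^3)^j·(-2/y^2)^(9-j), with y-exponent 3j − 2(9−j) = 5j − 18.
Set 5j − 18 = 12: j = 6.
C(9,6) = 84; (-2)^6 = 64; (-2)^3 = -8.
Coefficient = 84 · 64 · (-8) = -43008.

-43008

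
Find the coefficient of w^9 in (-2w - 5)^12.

14080000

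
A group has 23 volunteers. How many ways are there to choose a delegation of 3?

1771

This is C(23,3) = 1771.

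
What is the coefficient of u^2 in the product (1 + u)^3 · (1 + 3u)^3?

57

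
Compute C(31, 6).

736281

C(31,6) = (31·30·29·28·27·26) / 6! = 530122320 / 720 = 736281.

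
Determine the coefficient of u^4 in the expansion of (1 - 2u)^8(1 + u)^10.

-30

Coefficient of u^4 = Σ_{j} C(8,j)·(-2)^j·C(10,4-j)·1^(4-j) for j from 0 to 4.
= 210 + (-1920) + 5040 + (-4480) + 1120 = -30.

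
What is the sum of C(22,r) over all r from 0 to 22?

4194304

Setting x = 1 in (1+x)^22 gives Σ C(22,r) = 2^22 = 4194304.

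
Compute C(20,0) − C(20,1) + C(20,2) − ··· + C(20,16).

The partial alternating sum Σ_{k=0}^{16} (−1)^k C(20,k) = (−1)^16 C(19,16) = 969.

969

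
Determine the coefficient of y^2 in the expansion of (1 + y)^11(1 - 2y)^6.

-17

Coefficient of y^2 = Σ_{j} C(11,j)·1^j·C(6,2-j)·(-2)^(2-j) for j from 0 to 2.
= 60 + (-132) + 55 = -17.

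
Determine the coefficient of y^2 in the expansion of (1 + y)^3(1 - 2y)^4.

Coefficient of y^2 = Σ_{j} C(3,j)·1^j·C(4,2-j)·(-2)^(2-j) for j from 0 to 2.
= 24 + (-24) + 3 = 3.

3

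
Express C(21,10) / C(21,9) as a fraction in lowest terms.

6/5

C(n,k+1)/C(n,k) = (n−k)/(k+1) = (21−9)/(9+1) = 12/10 = 6/5.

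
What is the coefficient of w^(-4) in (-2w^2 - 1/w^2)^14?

192192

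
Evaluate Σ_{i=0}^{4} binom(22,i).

1 + 22 + 231 + 1540 + 7315 = 9109.

9109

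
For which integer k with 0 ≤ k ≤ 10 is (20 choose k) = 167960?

C(20,k) increases on 0 ≤ k ≤ 10. C(20,8) = 125970 and C(20,9) = 167960, so k = 9.

9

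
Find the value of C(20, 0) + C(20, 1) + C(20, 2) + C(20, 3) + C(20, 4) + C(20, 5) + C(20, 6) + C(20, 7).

1 + 20 + 190 + 1140 + 4845 + 15504 + 38760 + 77520 = 137980.

137980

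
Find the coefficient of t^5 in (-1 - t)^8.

56

The general term is C(8,j)·(-1)^j·(-t)^(8-j); the t^5 term has j = 3.
C(8,3) = 56.
Coefficient = C(8,3) · (-1)^3 · (-1)^5 = 56 · (-1) · (-1) = 56.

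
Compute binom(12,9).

220

C(12,9) = C(12,3) by symmetry.
C(12,3) = (12·11·10) / 3! = 1320 / 6 = 220.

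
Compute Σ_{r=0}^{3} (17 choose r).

834

1 + 17 + 136 + 680 = 834.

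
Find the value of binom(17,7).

19448

C(17,7) = (17·16·15·14·13·12·11) / 7! = 98017920 / 5040 = 19448.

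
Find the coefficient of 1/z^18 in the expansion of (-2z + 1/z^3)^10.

-960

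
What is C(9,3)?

84

C(9,3) = (9·8·7) / 3! = 504 / 6 = 84.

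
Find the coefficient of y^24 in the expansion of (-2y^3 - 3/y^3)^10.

15360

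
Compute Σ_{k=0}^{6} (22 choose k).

1 + 22 + 231 + 1540 + 7315 + 26334 + 74613 = 110056.

110056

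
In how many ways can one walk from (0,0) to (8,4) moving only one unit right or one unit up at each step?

Each path is a sequence of 12 steps with 8 rights: C(12,8) = 495.

495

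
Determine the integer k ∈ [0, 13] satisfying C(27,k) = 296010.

C(27,k) increases on 0 ≤ k ≤ 13. C(27,5) = 80730 and C(27,6) = 296010, so k = 6.

6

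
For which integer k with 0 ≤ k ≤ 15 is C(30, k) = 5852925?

8

C(30,k) increases on 0 ≤ k ≤ 15. C(30,7) = 2035800 and C(30,8) = 5852925, so k = 8.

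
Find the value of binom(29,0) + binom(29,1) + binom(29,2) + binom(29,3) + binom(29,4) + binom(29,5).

1 + 29 + 406 + 3654 + 23751 + 118755 = 146596.

146596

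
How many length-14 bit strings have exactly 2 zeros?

Choose the 2 positions: C(14,2) = 91.

91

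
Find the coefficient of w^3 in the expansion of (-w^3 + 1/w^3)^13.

General term: C(13,j)·(-w^3)^j·(1/w^3)^(13-j), with w-exponent 3j − 3(13−j) = 6j − 39.
Set 6j − 39 = 3: j = 7.
C(13,7) = 1716; (-1)^7 = -1; 1^6 = 1.
Coefficient = 1716 · (-1) · 1 = -1716.

-1716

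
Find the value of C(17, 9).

C(17,9) = C(17,8) by symmetry.
C(17,8) = (17·16·15·14·13·12·11·10) / 8! = 980179200 / 40320 = 24310.

24310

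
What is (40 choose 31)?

273438880

C(40,31) = C(40,9) by symmetry.
C(40,9) = (40·39·38·37·36·35·34·33·32) / 9! = 99225500774400 / 362880 = 273438880.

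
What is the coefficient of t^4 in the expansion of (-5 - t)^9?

-393750

The general term is C(9,j)·(-5)^j·(-t)^(9-j); the t^4 term has j = 5.
C(9,5) = 126.
Coefficient = C(9,5) · (-5)^5 = 126 · (-3125) = -393750.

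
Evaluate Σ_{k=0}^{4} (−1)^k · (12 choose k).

The partial alternating sum Σ_{k=0}^{4} (−1)^k C(12,k) = (−1)^4 C(11,4) = 330.

330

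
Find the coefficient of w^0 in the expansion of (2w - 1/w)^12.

59136

General term: C(12,j)·(2w)^j·(-1/w)^(12-j), with w-exponent 1j − 1(12−j) = 2j − 12.
Set 2j − 12 = 0: j = 6.
C(12,6) = 924; 2^6 = 64; (-1)^6 = 1.
Coefficient = 924 · 64 · 1 = 59136.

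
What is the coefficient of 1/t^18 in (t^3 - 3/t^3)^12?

-4330260

General term: C(12,j)·(t^3)^j·(-3/t^3)^(12-j), with t-exponent 3j − 3(12−j) = 6j − 36.
Set 6j − 36 = -18: j = 3.
C(12,3) = 220; 1^3 = 1; (-3)^9 = -19683.
Coefficient = 220 · 1 · (-19683) = -4330260.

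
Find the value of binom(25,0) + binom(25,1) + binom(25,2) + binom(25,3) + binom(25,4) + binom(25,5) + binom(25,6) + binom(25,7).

726206

1 + 25 + 300 + 2300 + 12650 + 53130 + 177100 + 480700 = 726206.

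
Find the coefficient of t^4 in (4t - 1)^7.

-8960

The general term is C(7,j)·(4t)^j·(-1)^(7-j); the t^4 term has j = 4.
C(7,4) = 35.
Coefficient = C(7,4) · 4^4 · (-1)^3 = 35 · 256 · (-1) = -8960.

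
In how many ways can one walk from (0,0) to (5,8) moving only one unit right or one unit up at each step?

1287

Each path is a sequence of 13 steps with 5 rights: C(13,5) = 1287.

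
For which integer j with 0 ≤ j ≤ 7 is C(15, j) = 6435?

7

C(15,j) increases on 0 ≤ j ≤ 7. C(15,6) = 5005 and C(15,7) = 6435, so j = 7.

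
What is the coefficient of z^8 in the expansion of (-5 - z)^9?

-45

The general term is C(9,j)·(-5)^j·(-z)^(9-j); the z^8 term has j = 1.
C(9,1) = 9.
Coefficient = C(9,1) · (-5)^1 = 9 · (-5) = -45.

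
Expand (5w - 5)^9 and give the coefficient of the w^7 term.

The general term is C(9,j)·(5w)^j·(-5)^(9-j); the w^7 term has j = 7.
C(9,7) = 36.
Coefficient = C(9,7) · 5^7 · (-5)^2 = 36 · 78125 · 25 = 70312500.

70312500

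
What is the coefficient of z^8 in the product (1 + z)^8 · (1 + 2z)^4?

3649

Coefficient of z^8 = Σ_{j} C(8,j)·1^j·C(4,8-j)·2^(8-j) for j from 4 to 8.
= 1120 + 1792 + 672 + 64 + 1 = 3649.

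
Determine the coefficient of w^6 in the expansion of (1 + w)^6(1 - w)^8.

-5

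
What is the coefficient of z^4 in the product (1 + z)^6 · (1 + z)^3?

Coefficient of z^4 = Σ_{j} C(6,j)·C(3,4-j) for j from 1 to 4.
= 6 + 45 + 60 + 15 = 126.

126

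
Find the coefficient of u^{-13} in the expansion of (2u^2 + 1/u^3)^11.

General term: C(11,j)·(2u^2)^j·(1/u^3)^(11-j), with u-exponent 2j − 3(11−j) = 5j − 33.
Set 5j − 33 = -13: j = 4.
C(11,4) = 330; 2^4 = 16; 1^7 = 1.
Coefficient = 330 · 16 · 1 = 5280.

5280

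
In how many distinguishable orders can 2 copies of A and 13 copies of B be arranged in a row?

105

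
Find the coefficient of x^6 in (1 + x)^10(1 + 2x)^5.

Coefficient of x^6 = Σ_{j} C(10,j)·1^j·C(5,6-j)·2^(6-j) for j from 1 to 6.
= 320 + 3600 + 9600 + 8400 + 2520 + 210 = 24650.

24650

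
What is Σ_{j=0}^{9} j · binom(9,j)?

2304

Differentiating (1+x)^9 and setting x=1: Σ j·C(9,j) = 9·2^8 = 2304.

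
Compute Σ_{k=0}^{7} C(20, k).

137980

1 + 20 + 190 + 1140 + 4845 + 15504 + 38760 + 77520 = 137980.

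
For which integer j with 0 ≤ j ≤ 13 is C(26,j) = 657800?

C(26,j) increases on 0 ≤ j ≤ 13. C(26,6) = 230230 and C(26,7) = 657800, so j = 7.

7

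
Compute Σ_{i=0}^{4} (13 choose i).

1093

1 + 13 + 78 + 286 + 715 = 1093.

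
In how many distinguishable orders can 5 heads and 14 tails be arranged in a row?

11628

Choose positions for the heads: C(19,5) = 11628.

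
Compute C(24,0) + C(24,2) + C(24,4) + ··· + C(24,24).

Even-j terms of row 24 sum to 2^23 = 8388608.

8388608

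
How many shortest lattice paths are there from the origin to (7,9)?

Each path is a sequence of 16 steps with 7 rights: C(16,7) = 11440.

11440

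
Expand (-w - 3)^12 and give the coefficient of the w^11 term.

36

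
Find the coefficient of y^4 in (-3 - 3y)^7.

-76545

The general term is C(7,j)·(-3)^j·(-3y)^(7-j); the y^4 term has j = 3.
C(7,3) = 35.
Coefficient = C(7,3) · (-3)^3 · (-3)^4 = 35 · (-27) · 81 = -76545.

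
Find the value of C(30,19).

C(30,19) = C(30,11) by symmetry.
C(30,11) = (30·29·28·27·26·25·24·23·22·21·20) / 11! = 2180547008640000 / 39916800 = 54627300.

54627300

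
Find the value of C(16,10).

8008

C(16,10) = C(16,6) by symmetry.
C(16,6) = (16·15·14·13·12·11) / 6! = 5765760 / 720 = 8008.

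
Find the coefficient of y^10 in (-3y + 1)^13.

16888014

The general term is C(13,j)·(-3y)^j·(1)^(13-j); the y^10 term has j = 10.
C(13,10) = 286.
Coefficient = C(13,10) · (-3)^10 = 286 · 59049 = 16888014.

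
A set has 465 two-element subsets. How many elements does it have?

31

n(n−1)/2 = 465 ⇒ n(n−1) = 930. Since 31·30 = 930, n = 31.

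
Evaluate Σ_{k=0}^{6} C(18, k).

31180

1 + 18 + 153 + 816 + 3060 + 8568 + 18564 = 31180.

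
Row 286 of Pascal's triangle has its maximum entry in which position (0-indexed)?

C(286,r) is maximized at r = 286/2 = 143.

143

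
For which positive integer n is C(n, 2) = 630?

n(n−1)/2 = 630 ⇒ n(n−1) = 1260. Since 36·35 = 1260, n = 36.

36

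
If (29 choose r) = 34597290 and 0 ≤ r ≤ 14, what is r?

C(29,r) increases on 0 ≤ r ≤ 14. C(29,10) = 20030010 and C(29,11) = 34597290, so r = 11.

11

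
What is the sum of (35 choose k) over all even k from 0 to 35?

17179869184

Half of (1+1)^35 + (1−1)^35 gives the even-index sum: 2^34 = 17179869184.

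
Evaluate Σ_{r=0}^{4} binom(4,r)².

70

Σ C(4,r)² is the coefficient of x^4 in (1+x)^4(1+x)^4 = (1+x)^8, i.e. C(8,4) = 70.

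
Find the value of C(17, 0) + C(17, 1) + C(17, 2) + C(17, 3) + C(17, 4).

3214

1 + 17 + 136 + 680 + 2380 = 3214.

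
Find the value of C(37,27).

348330136

C(37,27) = C(37,10) by symmetry.
C(37,10) = (37·36·35·34·33·32·31·30·29·28) / 10! = 1264020397516800 / 3628800 = 348330136.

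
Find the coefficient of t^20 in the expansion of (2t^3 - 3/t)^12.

General term: C(12,j)·(2t^3)^j·(-3/t)^(12-j), with t-exponent 3j − 1(12−j) = 4j − 12.
Set 4j − 12 = 20: j = 8.
C(12,8) = 495; 2^8 = 256; (-3)^4 = 81.
Coefficient = 495 · 256 · 81 = 10264320.

10264320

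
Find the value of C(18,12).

C(18,12) = C(18,6) by symmetry.
C(18,6) = (18·17·16·15·14·13) / 6! = 13366080 / 720 = 18564.

18564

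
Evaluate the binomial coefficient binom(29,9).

10015005

C(29,9) = (29·28·27·26·25·24·23·22·21) / 9! = 3634245014400 / 362880 = 10015005.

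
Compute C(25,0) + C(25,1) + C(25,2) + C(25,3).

1 + 25 + 300 + 2300 = 2626.

2626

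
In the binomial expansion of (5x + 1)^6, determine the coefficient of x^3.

2500

The general term is C(6,j)·(5x)^j·(1)^(6-j); the x^3 term has j = 3.
C(6,3) = 20.
Coefficient = C(6,3) · 5^3 = 20 · 125 = 2500.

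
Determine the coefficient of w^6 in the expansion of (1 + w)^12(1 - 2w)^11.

2640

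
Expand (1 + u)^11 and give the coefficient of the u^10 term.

11

The general term is C(11,j)·(1)^j·(u)^(11-j); the u^10 term has j = 1.
C(11,1) = 11.
Coefficient = C(11,1) = 11.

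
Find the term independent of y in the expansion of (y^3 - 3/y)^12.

General term: C(12,j)·(y^3)^j·(-3/y)^(12-j), with y-exponent 3j − 1(12−j) = 4j − 12.
Set 4j − 12 = 0: j = 3.
C(12,3) = 220; 1^3 = 1; (-3)^9 = -19683.
Coefficient = 220 · 1 · (-19683) = -4330260.

-4330260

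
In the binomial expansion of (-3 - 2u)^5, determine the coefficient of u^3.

The general term is C(5,j)·(-3)^j·(-2u)^(5-j); the u^3 term has j = 2.
C(5,2) = 10.
Coefficient = C(5,2) · (-3)^2 · (-2)^3 = 10 · 9 · (-8) = -720.

-720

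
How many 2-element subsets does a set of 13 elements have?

78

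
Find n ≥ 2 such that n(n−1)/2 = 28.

n(n−1)/2 = 28 ⇒ n(n−1) = 56. Since 8·7 = 56, n = 8.

8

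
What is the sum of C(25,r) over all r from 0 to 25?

33554432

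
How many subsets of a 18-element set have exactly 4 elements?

Choose the 4 positions: C(18,4) = 3060.

3060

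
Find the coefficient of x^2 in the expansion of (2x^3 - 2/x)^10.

-122880

General term: C(10,j)·(2x^3)^j·(-2/x)^(10-j), with x-exponent 3j − 1(10−j) = 4j − 10.
Set 4j − 10 = 2: j = 3.
C(10,3) = 120; 2^3 = 8; (-2)^7 = -128.
Coefficient = 120 · 8 · (-128) = -122880.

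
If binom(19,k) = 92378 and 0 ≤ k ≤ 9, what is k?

9

C(19,k) increases on 0 ≤ k ≤ 9. C(19,8) = 75582 and C(19,9) = 92378, so k = 9.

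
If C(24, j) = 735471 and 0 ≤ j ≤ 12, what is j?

8

C(24,j) increases on 0 ≤ j ≤ 12. C(24,7) = 346104 and C(24,8) = 735471, so j = 8.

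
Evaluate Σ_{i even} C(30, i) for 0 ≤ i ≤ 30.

536870912

Half of (1+1)^30 + (1−1)^30 gives the even-index sum: 2^29 = 536870912.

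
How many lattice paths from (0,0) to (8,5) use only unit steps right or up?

Each path is a sequence of 13 steps with 8 rights: C(13,8) = 1287.

1287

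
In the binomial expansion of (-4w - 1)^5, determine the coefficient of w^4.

-1280

The general term is C(5,j)·(-4w)^j·(-1)^(5-j); the w^4 term has j = 4.
C(5,4) = 5.
Coefficient = C(5,4) · (-4)^4 · (-1)^1 = 5 · 256 · (-1) = -1280.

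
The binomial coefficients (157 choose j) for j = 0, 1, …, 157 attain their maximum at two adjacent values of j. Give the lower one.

78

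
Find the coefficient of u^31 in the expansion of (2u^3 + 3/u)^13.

General term: C(13,j)·(2u^3)^j·(3/u)^(13-j), with u-exponent 3j − 1(13−j) = 4j − 13.
Set 4j − 13 = 31: j = 11.
C(13,11) = 78; 2^11 = 2048; 3^2 = 9.
Coefficient = 78 · 2048 · 9 = 1437696.

1437696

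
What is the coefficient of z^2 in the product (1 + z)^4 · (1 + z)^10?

91

Coefficient of z^2 = Σ_{j} C(4,j)·C(10,2-j) for j from 0 to 2.
= 45 + 40 + 6 = 91.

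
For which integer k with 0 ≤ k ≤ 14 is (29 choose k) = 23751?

4

C(29,k) increases on 0 ≤ k ≤ 14. C(29,3) = 3654 and C(29,4) = 23751, so k = 4.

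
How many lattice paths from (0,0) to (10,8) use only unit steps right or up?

43758

Each path is a sequence of 18 steps with 10 rights: C(18,10) = 43758.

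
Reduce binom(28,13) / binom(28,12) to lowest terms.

C(n,k+1)/C(n,k) = (n−k)/(k+1) = (28−12)/(12+1) = 16/13.

16/13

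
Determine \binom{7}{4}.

C(7,4) = C(7,3) by symmetry.
C(7,3) = (7·6·5) / 3! = 210 / 6 = 35.

35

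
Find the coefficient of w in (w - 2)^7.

The general term is C(7,j)·(w)^j·(-2)^(7-j); the w^1 term has j = 1.
C(7,1) = 7.
Coefficient = C(7,1) · (-2)^6 = 7 · 64 = 448.

448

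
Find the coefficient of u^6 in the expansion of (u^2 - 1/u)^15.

General term: C(15,j)·(u^2)^j·(-1/u)^(15-j), with u-exponent 2j − 1(15−j) = 3j − 15.
Set 3j − 15 = 6: j = 7.
C(15,7) = 6435; 1^7 = 1; (-1)^8 = 1.
Coefficient = 6435 · 1 · 1 = 6435.

6435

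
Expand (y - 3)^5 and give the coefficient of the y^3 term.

90

The general term is C(5,j)·(y)^j·(-3)^(5-j); the y^3 term has j = 3.
C(5,3) = 10.
Coefficient = C(5,3) · (-3)^2 = 10 · 9 = 90.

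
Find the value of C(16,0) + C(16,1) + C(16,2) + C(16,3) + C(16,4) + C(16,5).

6885

1 + 16 + 120 + 560 + 1820 + 4368 = 6885.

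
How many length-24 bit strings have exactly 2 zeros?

Choose the 2 positions: C(24,2) = 276.

276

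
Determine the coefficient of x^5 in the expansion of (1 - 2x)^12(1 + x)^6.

Coefficient of x^5 = Σ_{j} C(12,j)·(-2)^j·C(6,5-j)·1^(5-j) for j from 0 to 5.
= 6 + (-360) + 5280 + (-26400) + 47520 + (-25344) = 702.

702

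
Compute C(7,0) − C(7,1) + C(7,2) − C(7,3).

-20

The partial alternating sum Σ_{k=0}^{3} (−1)^k C(7,k) = (−1)^3 C(6,3) = -20.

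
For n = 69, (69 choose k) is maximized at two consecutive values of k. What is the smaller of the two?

34

For odd n = 69, C(69,k) peaks at k = (n−1)/2 and (n+1)/2; the smaller is 34.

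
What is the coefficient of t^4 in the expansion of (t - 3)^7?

The general term is C(7,j)·(t)^j·(-3)^(7-j); the t^4 term has j = 4.
C(7,4) = 35.
Coefficient = C(7,4) · (-3)^3 = 35 · (-27) = -945.

-945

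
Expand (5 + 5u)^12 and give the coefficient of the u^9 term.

The general term is C(12,j)·(5)^j·(5u)^(12-j); the u^9 term has j = 3.
C(12,3) = 220.
Coefficient = C(12,3) · 5^3 · 5^9 = 220 · 125 · 1953125 = 53710937500.

53710937500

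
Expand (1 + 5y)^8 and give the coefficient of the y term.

40

The general term is C(8,j)·(1)^j·(5y)^(8-j); the y^1 term has j = 7.
C(8,7) = 8.
Coefficient = C(8,7) · 5^1 = 8 · 5 = 40.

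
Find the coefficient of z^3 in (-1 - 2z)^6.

160

The general term is C(6,j)·(-1)^j·(-2z)^(6-j); the z^3 term has j = 3.
C(6,3) = 20.
Coefficient = C(6,3) · (-1)^3 · (-2)^3 = 20 · (-1) · (-8) = 160.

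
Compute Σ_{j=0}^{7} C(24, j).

536155

1 + 24 + 276 + 2024 + 10626 + 42504 + 134596 + 346104 = 536155.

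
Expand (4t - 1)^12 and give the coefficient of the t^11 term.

-50331648

The general term is C(12,j)·(4t)^j·(-1)^(12-j); the t^11 term has j = 11.
C(12,11) = 12.
Coefficient = C(12,11) · 4^11 · (-1)^1 = 12 · 4194304 · (-1) = -50331648.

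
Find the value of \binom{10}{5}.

252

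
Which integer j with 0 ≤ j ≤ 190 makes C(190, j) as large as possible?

95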